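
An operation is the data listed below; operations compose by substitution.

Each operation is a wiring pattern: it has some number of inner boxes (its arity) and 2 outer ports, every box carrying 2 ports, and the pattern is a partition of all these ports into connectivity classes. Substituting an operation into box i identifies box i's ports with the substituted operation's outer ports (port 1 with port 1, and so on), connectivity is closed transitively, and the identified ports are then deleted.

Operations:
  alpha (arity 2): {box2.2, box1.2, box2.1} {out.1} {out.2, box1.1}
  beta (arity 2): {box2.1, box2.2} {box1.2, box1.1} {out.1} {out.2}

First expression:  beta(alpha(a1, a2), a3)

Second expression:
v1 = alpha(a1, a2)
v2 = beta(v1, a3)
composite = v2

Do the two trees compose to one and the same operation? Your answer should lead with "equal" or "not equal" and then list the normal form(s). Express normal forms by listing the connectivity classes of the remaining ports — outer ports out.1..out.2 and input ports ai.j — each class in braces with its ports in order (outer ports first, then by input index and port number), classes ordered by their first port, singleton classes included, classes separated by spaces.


equal; both compose to {out.1} {out.2} {a1.1} {a1.2, a2.1, a2.2} {a3.1, a3.2}

The first composite normalizes to {out.1} {out.2} {a1.1} {a1.2, a2.1, a2.2} {a3.1, a3.2}
The second composite normalizes to {out.1} {out.2} {a1.1} {a1.2, a2.1, a2.2} {a3.1, a3.2}
Identical normal forms: equal.


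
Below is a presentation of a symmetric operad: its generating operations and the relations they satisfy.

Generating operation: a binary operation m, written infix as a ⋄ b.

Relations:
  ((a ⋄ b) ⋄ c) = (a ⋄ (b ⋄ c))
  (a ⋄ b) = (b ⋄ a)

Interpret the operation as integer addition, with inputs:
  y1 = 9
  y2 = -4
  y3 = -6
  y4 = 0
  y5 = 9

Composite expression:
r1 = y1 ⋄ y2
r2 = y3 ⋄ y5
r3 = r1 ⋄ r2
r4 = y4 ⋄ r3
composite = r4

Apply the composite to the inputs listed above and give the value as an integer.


(y1 ⋄ y2) = 5
(y3 ⋄ y5) = 3
((y1 ⋄ y2) ⋄ (y3 ⋄ y5)) = 8
(y4 ⋄ ((y1 ⋄ y2) ⋄ (y3 ⋄ y5))) = 8

8


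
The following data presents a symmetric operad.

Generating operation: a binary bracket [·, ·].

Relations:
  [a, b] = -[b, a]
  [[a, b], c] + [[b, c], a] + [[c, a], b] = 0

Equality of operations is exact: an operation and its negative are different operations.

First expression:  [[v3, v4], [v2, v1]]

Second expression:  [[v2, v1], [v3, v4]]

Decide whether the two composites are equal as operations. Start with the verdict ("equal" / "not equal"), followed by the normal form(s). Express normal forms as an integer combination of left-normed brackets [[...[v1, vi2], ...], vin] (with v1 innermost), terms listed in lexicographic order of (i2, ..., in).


not equal: they reduce to [[[v1, v2], v3], v4] - [[[v1, v2], v4], v3] and -[[[v1, v2], v3], v4] + [[[v1, v2], v4], v3]

Reducing the first expression gives [[[v1, v2], v3], v4] - [[[v1, v2], v4], v3]
Reducing the second expression gives -[[[v1, v2], v3], v4] + [[[v1, v2], v4], v3]
The forms do not match — not equal.


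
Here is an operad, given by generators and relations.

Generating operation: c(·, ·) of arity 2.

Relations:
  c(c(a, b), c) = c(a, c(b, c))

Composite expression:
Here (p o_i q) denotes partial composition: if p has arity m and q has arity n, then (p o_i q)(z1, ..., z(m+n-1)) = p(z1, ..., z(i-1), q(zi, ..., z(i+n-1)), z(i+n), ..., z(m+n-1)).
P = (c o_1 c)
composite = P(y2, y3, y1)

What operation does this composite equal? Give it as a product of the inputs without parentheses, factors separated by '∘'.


y2 ∘ y3 ∘ y1


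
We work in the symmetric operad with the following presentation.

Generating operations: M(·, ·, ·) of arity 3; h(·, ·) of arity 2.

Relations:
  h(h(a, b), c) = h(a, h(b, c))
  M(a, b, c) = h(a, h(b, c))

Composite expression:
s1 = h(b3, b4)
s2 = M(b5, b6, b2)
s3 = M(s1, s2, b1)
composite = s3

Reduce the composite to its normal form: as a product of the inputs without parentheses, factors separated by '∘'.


b3 ∘ b4 ∘ b5 ∘ b6 ∘ b2 ∘ b1

Key point: M is associative — brackets drop, the b-order remains.
h(b3, b4) flattens to b3 ∘ b4
M(b5, b6, b2) flattens to b5 ∘ b6 ∘ b2
M(h(b3, b4), M(b5, b6, b2), b1) flattens to b3 ∘ b4 ∘ b5 ∘ b6 ∘ b2 ∘ b1


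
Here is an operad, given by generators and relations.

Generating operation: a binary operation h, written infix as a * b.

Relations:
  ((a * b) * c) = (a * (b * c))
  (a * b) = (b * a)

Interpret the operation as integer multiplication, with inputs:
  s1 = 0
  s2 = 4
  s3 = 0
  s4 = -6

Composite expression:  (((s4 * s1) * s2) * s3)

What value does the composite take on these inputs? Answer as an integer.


0

(s4 * s1) = 0
((s4 * s1) * s2) = 0
(((s4 * s1) * s2) * s3) = 0


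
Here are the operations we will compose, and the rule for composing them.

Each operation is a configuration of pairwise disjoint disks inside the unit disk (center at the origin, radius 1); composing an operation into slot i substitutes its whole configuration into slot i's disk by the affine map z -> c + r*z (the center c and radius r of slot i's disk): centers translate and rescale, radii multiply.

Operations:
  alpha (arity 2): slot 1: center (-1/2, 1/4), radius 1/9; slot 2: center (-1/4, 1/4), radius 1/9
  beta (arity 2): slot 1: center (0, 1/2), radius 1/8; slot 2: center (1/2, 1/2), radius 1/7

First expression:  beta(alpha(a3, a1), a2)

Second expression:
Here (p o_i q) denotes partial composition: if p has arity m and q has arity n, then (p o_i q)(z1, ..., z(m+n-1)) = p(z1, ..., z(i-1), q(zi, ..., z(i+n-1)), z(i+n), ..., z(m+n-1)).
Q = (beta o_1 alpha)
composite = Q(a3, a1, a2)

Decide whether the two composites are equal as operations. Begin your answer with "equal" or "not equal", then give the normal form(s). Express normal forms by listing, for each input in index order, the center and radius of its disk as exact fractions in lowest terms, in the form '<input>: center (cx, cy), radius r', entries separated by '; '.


Normal form of the first expression: a1: center (-1/32, 17/32), radius 1/72; a2: center (1/2, 1/2), radius 1/7; a3: center (-1/16, 17/32), radius 1/72
Normal form of the second expression: a1: center (-1/32, 17/32), radius 1/72; a2: center (1/2, 1/2), radius 1/7; a3: center (-1/16, 17/32), radius 1/72
The forms coincide; equal.

equal; the common form is a1: center (-1/32, 17/32), radius 1/72; a2: center (1/2, 1/2), radius 1/7; a3: center (-1/16, 17/32), radius 1/72


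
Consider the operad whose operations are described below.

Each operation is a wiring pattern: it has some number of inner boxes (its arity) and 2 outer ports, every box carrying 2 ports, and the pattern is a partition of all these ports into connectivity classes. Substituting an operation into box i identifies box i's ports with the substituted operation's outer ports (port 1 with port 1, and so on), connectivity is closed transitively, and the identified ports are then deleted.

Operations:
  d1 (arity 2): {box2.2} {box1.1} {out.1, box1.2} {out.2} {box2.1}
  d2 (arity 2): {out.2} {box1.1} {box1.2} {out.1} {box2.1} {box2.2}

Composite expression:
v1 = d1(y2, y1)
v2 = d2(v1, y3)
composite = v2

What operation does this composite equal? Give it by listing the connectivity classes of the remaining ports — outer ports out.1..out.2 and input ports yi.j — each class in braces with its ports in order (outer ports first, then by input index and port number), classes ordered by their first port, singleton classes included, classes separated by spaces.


{out.1} {out.2} {y1.1} {y1.2} {y2.1} {y2.2} {y3.1} {y3.2}

Two ports join when wires chain via d2-identified ports.
through d1, on inputs (y2, y1): {out.1, y2.2} {out.2} {y1.1} {y1.2} {y2.1} (out.j = stage outer ports)
through d2, on inputs (y2, y1, y3): {out.1} {out.2} {y1.1} {y1.2} {y2.1} {y2.2} {y3.1} {y3.2} (out.j = stage outer ports)


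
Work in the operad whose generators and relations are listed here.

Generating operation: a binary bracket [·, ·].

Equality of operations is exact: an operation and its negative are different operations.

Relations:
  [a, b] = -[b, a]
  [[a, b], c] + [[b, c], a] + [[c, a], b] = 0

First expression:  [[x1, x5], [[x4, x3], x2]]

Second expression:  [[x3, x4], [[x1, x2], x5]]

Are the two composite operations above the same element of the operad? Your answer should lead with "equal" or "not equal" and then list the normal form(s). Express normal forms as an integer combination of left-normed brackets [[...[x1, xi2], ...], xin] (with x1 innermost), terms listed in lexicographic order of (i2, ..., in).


The first composite normalizes to [[[[x1, x5], x2], x3], x4] - [[[[x1, x5], x2], x4], x3] - [[[[x1, x5], x3], x4], x2] + [[[[x1, x5], x4], x3], x2]
The second composite normalizes to -[[[[x1, x2], x5], x3], x4] + [[[[x1, x2], x5], x4], x3]
The normal forms differ: not equal.

not equal; the first gives [[[[x1, x5], x2], x3], x4] - [[[[x1, x5], x2], x4], x3] - [[[[x1, x5], x3], x4], x2] + [[[[x1, x5], x4], x3], x2] and the second -[[[[x1, x2], x5], x3], x4] + [[[[x1, x2], x5], x4], x3]


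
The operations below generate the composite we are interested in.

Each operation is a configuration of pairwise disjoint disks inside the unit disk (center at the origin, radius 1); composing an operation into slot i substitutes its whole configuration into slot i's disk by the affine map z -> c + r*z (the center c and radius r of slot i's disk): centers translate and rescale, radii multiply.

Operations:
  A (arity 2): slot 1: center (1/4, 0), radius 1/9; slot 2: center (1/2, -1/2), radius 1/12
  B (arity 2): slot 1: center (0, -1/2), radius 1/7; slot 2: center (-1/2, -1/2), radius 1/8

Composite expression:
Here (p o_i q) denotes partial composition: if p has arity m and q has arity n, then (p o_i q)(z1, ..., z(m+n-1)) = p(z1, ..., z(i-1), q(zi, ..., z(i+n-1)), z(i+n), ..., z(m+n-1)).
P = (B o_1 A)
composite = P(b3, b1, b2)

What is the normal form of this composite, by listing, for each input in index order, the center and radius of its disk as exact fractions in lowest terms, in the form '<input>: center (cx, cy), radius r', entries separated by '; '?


b1: center (1/14, -4/7), radius 1/84; b2: center (-1/2, -1/2), radius 1/8; b3: center (1/28, -1/2), radius 1/63


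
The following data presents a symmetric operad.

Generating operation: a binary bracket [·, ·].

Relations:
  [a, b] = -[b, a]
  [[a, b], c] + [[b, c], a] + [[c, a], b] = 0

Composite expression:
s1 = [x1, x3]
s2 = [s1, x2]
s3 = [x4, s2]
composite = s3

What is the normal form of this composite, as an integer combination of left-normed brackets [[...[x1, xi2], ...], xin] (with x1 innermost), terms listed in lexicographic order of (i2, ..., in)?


-[[[x1, x3], x2], x4]

Expand each bracket as ab - ba; the x1-initial words give the coefficients.
Composite bracket: [x4, [[x1, x3], x2]]
Expanding via [a, b] = ab - ba: 8 signed words (2^3 = 8).
The x1-initial words carry the normal form:
  from x1x3x2x4, sign -1: term -[[[x1, x3], x2], x4]


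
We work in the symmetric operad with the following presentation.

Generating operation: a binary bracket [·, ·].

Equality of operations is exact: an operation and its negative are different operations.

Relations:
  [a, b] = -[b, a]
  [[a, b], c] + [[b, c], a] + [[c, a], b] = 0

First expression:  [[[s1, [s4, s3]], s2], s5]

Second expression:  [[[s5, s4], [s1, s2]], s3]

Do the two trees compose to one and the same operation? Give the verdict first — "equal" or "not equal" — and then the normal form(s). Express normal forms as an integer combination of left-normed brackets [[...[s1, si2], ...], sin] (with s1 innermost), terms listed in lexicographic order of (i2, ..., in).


not equal: they reduce to -[[[[s1, s3], s4], s2], s5] + [[[[s1, s4], s3], s2], s5] and [[[[s1, s2], s4], s5], s3] - [[[[s1, s2], s5], s4], s3]

In normal form, the first expression is -[[[[s1, s3], s4], s2], s5] + [[[[s1, s4], s3], s2], s5]
In normal form, the second expression is [[[[s1, s2], s4], s5], s3] - [[[[s1, s2], s5], s4], s3]
They disagree, so not equal.


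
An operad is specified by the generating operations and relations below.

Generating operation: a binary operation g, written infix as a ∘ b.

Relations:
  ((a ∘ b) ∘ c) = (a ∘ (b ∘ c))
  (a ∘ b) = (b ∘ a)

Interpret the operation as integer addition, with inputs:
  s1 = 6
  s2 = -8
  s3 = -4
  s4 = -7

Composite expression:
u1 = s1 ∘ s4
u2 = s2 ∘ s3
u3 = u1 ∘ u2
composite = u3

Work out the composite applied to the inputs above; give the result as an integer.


(s1 ∘ s4) = -1
(s2 ∘ s3) = -12
((s1 ∘ s4) ∘ (s2 ∘ s3)) = -13

-13


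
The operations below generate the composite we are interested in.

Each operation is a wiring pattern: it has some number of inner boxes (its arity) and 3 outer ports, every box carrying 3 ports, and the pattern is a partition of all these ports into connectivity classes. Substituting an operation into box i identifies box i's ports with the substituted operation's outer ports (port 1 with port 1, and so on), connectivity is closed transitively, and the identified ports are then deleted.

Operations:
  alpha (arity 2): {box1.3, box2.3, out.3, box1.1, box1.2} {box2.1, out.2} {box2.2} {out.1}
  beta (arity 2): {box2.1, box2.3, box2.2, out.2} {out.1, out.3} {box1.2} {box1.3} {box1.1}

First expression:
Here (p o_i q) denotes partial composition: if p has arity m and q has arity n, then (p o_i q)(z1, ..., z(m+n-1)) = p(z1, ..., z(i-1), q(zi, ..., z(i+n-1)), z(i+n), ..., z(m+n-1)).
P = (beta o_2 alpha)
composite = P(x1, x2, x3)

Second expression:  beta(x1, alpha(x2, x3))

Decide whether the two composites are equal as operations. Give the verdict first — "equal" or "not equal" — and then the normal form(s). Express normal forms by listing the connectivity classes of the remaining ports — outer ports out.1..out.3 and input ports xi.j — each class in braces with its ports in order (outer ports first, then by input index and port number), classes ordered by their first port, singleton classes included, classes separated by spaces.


equal — both sides give {out.1, out.3} {out.2, x2.1, x2.2, x2.3, x3.1, x3.3} {x1.1} {x1.2} {x1.3} {x3.2}

In normal form, the first expression is {out.1, out.3} {out.2, x2.1, x2.2, x2.3, x3.1, x3.3} {x1.1} {x1.2} {x1.3} {x3.2}
In normal form, the second expression is {out.1, out.3} {out.2, x2.1, x2.2, x2.3, x3.1, x3.3} {x1.1} {x1.2} {x1.3} {x3.2}
Both agree, so they are equal.


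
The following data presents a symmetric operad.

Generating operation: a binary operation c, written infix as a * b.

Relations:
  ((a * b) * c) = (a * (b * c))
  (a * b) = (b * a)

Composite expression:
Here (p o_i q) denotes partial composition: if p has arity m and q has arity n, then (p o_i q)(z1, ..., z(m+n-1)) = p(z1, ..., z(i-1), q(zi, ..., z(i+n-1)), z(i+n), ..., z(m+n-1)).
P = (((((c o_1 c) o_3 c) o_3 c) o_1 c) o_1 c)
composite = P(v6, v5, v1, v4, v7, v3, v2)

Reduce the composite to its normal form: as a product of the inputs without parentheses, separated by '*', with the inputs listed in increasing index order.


Key point: c commutes, so take the v-inputs in any fixed order.
(v6 * v5) reduces to v6 * v5
((v6 * v5) * v1) reduces to v6 * v5 * v1
(((v6 * v5) * v1) * v4) reduces to v6 * v5 * v1 * v4
(v7 * v3) reduces to v7 * v3
((v7 * v3) * v2) reduces to v7 * v3 * v2
((((v6 * v5) * v1) * v4) * ((v7 * v3) * v2)) reduces to v6 * v5 * v1 * v4 * v7 * v3 * v2
the factors in increasing index order: v1 * v2 * v3 * v4 * v5 * v6 * v7

v1 * v2 * v3 * v4 * v5 * v6 * v7


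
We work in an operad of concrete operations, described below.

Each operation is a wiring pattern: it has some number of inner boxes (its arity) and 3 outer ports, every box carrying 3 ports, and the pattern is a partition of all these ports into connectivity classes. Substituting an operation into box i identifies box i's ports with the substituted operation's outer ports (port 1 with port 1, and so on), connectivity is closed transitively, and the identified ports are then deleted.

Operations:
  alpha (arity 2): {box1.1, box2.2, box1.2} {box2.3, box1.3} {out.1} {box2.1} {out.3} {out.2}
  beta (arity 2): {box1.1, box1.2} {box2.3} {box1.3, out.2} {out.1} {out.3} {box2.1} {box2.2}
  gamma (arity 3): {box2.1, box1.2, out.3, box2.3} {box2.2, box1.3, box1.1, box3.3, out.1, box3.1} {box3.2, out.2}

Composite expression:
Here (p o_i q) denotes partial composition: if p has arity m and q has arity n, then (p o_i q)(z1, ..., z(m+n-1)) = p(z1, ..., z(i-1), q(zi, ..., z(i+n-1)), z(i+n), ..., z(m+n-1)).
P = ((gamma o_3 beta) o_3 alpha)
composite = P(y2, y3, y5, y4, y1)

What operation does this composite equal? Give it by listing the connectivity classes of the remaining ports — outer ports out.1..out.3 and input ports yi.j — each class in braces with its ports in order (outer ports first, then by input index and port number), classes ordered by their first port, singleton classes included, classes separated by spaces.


{out.1, y2.1, y2.3, y3.2} {out.2} {out.3, y2.2, y3.1, y3.3} {y1.1} {y1.2} {y1.3} {y4.1} {y4.2, y5.1, y5.2} {y4.3, y5.3}

Connectivity passes through glued gamma-boundaries; trace each wire chain.
alpha over (y5, y4) gives {out.1} {out.2} {out.3} {y4.1} {y4.2, y5.1, y5.2} {y4.3, y5.3}, out.j being that stage's outer ports
beta over (y5, y4, y1) gives {out.1} {out.2} {out.3} {y1.1} {y1.2} {y1.3} {y4.1} {y4.2, y5.1, y5.2} {y4.3, y5.3}, out.j being that stage's outer ports
gamma over (y2, y3, y5, y4, y1) gives {out.1, y2.1, y2.3, y3.2} {out.2} {out.3, y2.2, y3.1, y3.3} {y1.1} {y1.2} {y1.3} {y4.1} {y4.2, y5.1, y5.2} {y4.3, y5.3}, out.j being that stage's outer ports


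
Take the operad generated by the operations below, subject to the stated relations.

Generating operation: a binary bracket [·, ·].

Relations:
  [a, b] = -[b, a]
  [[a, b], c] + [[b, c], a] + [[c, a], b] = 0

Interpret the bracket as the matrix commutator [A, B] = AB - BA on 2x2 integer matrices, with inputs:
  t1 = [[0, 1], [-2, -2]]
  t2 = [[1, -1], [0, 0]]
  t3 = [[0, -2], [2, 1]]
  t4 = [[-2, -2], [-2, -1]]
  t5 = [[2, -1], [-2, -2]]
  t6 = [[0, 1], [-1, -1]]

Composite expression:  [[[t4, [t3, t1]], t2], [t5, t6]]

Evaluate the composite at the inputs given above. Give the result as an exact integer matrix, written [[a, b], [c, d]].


[[12, -6], [-12, -12]]

[t3, t1] = [[2, 3], [2, -2]]
[t4, [t3, t1]] = [[2, 5], [-6, -2]]
[[t4, [t3, t1]], t2] = [[-6, -9], [-6, 6]]
[t5, t6] = [[3, 5], [2, -3]]
[[[t4, [t3, t1]], t2], [t5, t6]] = [[12, -6], [-12, -12]]


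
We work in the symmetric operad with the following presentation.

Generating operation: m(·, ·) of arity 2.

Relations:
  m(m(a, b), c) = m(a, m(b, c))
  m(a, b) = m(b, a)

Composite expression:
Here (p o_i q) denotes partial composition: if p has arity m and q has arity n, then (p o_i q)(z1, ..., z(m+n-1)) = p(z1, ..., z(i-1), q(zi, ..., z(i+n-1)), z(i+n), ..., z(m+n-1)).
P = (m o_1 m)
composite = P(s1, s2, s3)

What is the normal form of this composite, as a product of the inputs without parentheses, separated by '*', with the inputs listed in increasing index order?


s1 * s2 * s3

Shape and order are irrelevant to m; the s-input set decides.
m(s1, s2) collapses to s1 * s2
m(m(s1, s2), s3) collapses to s1 * s2 * s3
the factors in increasing index order: s1 * s2 * s3


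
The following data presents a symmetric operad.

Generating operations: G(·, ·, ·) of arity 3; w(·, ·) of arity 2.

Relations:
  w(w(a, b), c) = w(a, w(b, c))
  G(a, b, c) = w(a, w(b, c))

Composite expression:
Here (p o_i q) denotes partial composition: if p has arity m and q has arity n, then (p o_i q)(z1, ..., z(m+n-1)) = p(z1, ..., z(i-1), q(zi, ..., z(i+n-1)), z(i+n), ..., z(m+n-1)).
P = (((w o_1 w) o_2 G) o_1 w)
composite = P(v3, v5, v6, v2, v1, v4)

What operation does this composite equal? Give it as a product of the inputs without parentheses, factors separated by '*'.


Key point: w is associative — brackets drop, the v-order remains.
w(v3, v5) reduces to v3 * v5
G(v6, v2, v1) reduces to v6 * v2 * v1
w(w(v3, v5), G(v6, v2, v1)) reduces to v3 * v5 * v6 * v2 * v1
w(w(w(v3, v5), G(v6, v2, v1)), v4) reduces to v3 * v5 * v6 * v2 * v1 * v4

v3 * v5 * v6 * v2 * v1 * v4


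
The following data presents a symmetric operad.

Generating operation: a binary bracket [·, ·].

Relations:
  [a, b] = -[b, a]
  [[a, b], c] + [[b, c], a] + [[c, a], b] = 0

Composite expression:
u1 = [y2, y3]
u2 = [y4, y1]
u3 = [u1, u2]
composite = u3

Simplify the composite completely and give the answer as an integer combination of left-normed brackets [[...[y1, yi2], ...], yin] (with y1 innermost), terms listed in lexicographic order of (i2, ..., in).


A multilinear Lie element is pinned by y1-initial words (y1 innermost).
Composite bracket: [[y2, y3], [y4, y1]]
Applying ab - ba throughout gives 8 signed words (2^3 = 8).
Only words starting with y1 matter:
  y1y4y2y3 appears with sign +1, giving the term +[[[y1, y4], y2], y3]
  y1y4y3y2 appears with sign -1, giving the term -[[[y1, y4], y3], y2]

[[[y1, y4], y2], y3] - [[[y1, y4], y3], y2]


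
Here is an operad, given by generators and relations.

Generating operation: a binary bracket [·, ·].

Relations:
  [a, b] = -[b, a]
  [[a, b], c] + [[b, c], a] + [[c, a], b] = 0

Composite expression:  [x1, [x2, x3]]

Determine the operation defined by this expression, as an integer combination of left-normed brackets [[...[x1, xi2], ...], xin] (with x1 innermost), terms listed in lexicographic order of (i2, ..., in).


[[x1, x2], x3] - [[x1, x3], x2]

Skip Jacobi rewriting: expand, keep x1-initial words, read off terms.
Composite bracket: [x1, [x2, x3]]
The bracket unfolds into 4 signed words via [a, b] = ab - ba (2^2 = 4).
Collect the words opening with x1:
  from x1x2x3, sign +1: term +[[x1, x2], x3]
  from x1x3x2, sign -1: term -[[x1, x3], x2]


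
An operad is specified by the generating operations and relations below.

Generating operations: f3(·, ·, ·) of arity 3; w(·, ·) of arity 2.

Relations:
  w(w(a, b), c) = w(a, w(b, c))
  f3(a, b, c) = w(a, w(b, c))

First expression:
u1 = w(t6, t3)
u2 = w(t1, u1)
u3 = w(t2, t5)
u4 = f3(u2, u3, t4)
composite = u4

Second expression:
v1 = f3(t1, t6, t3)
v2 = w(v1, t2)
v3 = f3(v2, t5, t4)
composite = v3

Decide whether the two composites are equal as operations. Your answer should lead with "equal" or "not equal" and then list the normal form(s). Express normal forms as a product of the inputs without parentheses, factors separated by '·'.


equal; both compose to t1 · t6 · t3 · t2 · t5 · t4

Reducing the first expression gives t1 · t6 · t3 · t2 · t5 · t4
Reducing the second expression gives t1 · t6 · t3 · t2 · t5 · t4
The normal forms match — equal.


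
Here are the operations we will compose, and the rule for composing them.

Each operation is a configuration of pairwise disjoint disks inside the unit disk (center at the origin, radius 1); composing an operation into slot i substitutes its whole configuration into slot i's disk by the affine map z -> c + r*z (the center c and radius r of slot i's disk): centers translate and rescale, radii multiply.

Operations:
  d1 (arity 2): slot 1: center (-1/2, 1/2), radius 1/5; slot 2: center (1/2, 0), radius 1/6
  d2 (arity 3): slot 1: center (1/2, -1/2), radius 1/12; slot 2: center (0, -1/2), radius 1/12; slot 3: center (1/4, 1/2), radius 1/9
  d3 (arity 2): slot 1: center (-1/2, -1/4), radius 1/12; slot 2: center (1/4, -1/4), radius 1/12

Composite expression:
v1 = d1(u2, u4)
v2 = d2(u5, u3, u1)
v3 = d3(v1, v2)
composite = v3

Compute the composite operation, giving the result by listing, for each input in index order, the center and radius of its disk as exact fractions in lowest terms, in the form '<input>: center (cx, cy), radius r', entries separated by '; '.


Affine substitution under d3: radii multiply and u-centers shift.
u2 passes through 2 substitutions, ending at center (-13/24, -5/24), radius 1/60
u4 passes through 2 substitutions, ending at center (-11/24, -1/4), radius 1/72
u5 passes through 2 substitutions, ending at center (7/24, -7/24), radius 1/144
u3 passes through 2 substitutions, ending at center (1/4, -7/24), radius 1/144
u1 passes through 2 substitutions, ending at center (13/48, -5/24), radius 1/108

u1: center (13/48, -5/24), radius 1/108; u2: center (-13/24, -5/24), radius 1/60; u3: center (1/4, -7/24), radius 1/144; u4: center (-11/24, -1/4), radius 1/72; u5: center (7/24, -7/24), radius 1/144


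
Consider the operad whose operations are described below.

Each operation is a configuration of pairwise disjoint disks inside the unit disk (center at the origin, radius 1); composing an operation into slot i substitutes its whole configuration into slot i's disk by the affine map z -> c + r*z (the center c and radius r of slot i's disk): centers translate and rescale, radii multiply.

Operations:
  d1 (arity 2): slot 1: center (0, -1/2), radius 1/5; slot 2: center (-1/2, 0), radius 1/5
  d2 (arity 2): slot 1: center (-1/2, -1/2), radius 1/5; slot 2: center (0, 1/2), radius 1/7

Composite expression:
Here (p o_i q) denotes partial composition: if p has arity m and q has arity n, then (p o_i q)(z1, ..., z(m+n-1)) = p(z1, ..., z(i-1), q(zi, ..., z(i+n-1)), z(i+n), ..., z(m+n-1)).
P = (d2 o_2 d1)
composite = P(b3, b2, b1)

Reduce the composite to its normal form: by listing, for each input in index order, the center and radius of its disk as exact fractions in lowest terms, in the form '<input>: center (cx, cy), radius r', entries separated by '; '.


b1: center (-1/14, 1/2), radius 1/35; b2: center (0, 3/7), radius 1/35; b3: center (-1/2, -1/2), radius 1/5

Only the slot chain above each b matters under d2; compose those maps.
input b3: applying the 1 nested substitution gives center (-1/2, -1/2), radius 1/5
input b2: applying the 2 nested substitutions gives center (0, 3/7), radius 1/35
input b1: applying the 2 nested substitutions gives center (-1/14, 1/2), radius 1/35


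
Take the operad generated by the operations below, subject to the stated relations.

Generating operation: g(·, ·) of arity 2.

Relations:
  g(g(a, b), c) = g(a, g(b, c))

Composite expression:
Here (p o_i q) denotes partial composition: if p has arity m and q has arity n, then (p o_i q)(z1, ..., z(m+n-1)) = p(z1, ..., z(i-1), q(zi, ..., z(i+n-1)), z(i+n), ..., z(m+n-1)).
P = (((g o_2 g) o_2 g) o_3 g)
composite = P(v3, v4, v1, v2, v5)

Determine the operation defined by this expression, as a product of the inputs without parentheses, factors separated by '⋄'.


v3 ⋄ v4 ⋄ v1 ⋄ v2 ⋄ v5

The g-tree's shape is irrelevant; the v-reading-order decides.
g(v1, v2) reduces to v1 ⋄ v2
g(v4, g(v1, v2)) reduces to v4 ⋄ v1 ⋄ v2
g(g(v4, g(v1, v2)), v5) reduces to v4 ⋄ v1 ⋄ v2 ⋄ v5
g(v3, g(g(v4, g(v1, v2)), v5)) reduces to v3 ⋄ v4 ⋄ v1 ⋄ v2 ⋄ v5


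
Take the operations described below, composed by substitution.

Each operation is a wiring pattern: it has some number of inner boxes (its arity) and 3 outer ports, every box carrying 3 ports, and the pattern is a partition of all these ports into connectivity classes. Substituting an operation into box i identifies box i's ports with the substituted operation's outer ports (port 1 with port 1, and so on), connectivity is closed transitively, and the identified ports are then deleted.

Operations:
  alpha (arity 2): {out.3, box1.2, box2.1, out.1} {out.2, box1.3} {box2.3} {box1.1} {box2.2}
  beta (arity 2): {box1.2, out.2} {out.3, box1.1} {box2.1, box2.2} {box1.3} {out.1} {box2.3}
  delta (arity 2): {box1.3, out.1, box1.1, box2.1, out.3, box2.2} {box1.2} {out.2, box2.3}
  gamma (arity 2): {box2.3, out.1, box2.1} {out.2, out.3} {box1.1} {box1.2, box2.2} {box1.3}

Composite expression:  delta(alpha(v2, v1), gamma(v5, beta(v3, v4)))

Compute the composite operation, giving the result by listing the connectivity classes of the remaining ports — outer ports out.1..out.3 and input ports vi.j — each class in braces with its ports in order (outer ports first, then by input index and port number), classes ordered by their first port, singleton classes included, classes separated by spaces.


{out.1, out.2, out.3, v1.1, v2.2, v3.1} {v1.2} {v1.3} {v2.1} {v2.3} {v3.2, v5.2} {v3.3} {v4.1, v4.2} {v4.3} {v5.1} {v5.3}

Reachability decides: close wires over delta-identified ports.
alpha over (v2, v1) gives {out.1, out.3, v1.1, v2.2} {out.2, v2.3} {v1.2} {v1.3} {v2.1}, out.j being that stage's outer ports
beta over (v3, v4) gives {out.1} {out.2, v3.2} {out.3, v3.1} {v3.3} {v4.1, v4.2} {v4.3}, out.j being that stage's outer ports
gamma over (v5, v3, v4) gives {out.1, v3.1} {out.2, out.3} {v3.2, v5.2} {v3.3} {v4.1, v4.2} {v4.3} {v5.1} {v5.3}, out.j being that stage's outer ports
delta over (v2, v1, v5, v3, v4) gives {out.1, out.2, out.3, v1.1, v2.2, v3.1} {v1.2} {v1.3} {v2.1} {v2.3} {v3.2, v5.2} {v3.3} {v4.1, v4.2} {v4.3} {v5.1} {v5.3}, out.j being that stage's outer ports


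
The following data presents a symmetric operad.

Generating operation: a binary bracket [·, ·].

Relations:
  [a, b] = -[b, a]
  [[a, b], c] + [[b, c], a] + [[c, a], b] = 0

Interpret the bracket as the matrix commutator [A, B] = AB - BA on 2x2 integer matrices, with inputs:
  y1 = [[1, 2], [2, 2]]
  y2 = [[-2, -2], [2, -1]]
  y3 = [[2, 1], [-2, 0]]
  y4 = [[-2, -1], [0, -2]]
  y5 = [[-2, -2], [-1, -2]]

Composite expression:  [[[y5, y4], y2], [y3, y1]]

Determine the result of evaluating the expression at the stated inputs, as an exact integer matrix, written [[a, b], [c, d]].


[[-28, -48], [48, 28]]

[y5, y4] = [[-1, 0], [0, 1]]
[[y5, y4], y2] = [[0, 4], [4, 0]]
[y3, y1] = [[6, 5], [-2, -6]]
[[[y5, y4], y2], [y3, y1]] = [[-28, -48], [48, 28]]


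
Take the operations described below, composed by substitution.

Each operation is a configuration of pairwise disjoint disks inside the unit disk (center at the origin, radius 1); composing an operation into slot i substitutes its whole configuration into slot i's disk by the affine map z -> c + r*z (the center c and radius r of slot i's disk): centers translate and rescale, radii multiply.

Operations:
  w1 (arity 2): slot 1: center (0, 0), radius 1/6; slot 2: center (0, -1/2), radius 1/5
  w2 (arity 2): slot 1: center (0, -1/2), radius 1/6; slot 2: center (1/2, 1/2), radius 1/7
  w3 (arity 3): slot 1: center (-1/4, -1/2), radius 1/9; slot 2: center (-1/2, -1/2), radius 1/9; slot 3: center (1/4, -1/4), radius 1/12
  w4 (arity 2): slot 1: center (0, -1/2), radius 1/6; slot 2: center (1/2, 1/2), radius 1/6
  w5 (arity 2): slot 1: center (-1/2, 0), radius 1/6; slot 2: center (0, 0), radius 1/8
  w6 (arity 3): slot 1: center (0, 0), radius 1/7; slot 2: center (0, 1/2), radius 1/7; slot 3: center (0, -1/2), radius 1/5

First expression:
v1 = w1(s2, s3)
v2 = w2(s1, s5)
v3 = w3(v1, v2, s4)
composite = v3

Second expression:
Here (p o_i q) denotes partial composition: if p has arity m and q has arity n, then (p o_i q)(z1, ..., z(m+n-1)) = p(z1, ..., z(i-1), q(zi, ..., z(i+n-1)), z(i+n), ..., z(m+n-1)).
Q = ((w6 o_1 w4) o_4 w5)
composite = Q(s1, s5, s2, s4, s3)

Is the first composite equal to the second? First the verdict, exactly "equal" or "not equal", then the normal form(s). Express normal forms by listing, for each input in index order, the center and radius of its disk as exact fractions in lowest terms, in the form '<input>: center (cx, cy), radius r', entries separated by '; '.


not equal: they reduce to s1: center (-1/2, -5/9), radius 1/54; s2: center (-1/4, -1/2), radius 1/54; s3: center (-1/4, -5/9), radius 1/45; s4: center (1/4, -1/4), radius 1/12; s5: center (-4/9, -4/9), radius 1/63 and s1: center (0, -1/14), radius 1/42; s2: center (0, 1/2), radius 1/7; s3: center (0, -1/2), radius 1/40; s4: center (-1/10, -1/2), radius 1/30; s5: center (1/14, 1/14), radius 1/42

The first composite normalizes to s1: center (-1/2, -5/9), radius 1/54; s2: center (-1/4, -1/2), radius 1/54; s3: center (-1/4, -5/9), radius 1/45; s4: center (1/4, -1/4), radius 1/12; s5: center (-4/9, -4/9), radius 1/63
The second composite normalizes to s1: center (0, -1/14), radius 1/42; s2: center (0, 1/2), radius 1/7; s3: center (0, -1/2), radius 1/40; s4: center (-1/10, -1/2), radius 1/30; s5: center (1/14, 1/14), radius 1/42
No match — not equal.


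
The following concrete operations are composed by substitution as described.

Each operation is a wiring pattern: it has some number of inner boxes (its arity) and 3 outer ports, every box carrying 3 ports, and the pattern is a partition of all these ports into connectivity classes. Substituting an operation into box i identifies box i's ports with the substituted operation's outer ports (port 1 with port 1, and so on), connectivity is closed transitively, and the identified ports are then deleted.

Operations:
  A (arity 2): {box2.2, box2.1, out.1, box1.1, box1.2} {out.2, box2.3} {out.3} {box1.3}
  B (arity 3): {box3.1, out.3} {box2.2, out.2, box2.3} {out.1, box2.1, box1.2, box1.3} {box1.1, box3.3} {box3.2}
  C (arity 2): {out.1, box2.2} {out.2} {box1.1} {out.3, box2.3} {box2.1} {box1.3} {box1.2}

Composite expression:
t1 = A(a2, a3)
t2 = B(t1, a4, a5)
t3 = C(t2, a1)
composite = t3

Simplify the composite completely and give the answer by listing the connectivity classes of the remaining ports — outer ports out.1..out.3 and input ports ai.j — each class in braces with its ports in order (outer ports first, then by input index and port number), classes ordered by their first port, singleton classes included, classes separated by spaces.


Treat the ports identified at C as solder joints: merge, then drop.
after A, the pattern on (a2, a3) reads {out.1, a2.1, a2.2, a3.1, a3.2} {out.2, a3.3} {out.3} {a2.3} (out.j = its outer ports)
after B, the pattern on (a2, a3, a4, a5) reads {out.1, a3.3, a4.1} {out.2, a4.2, a4.3} {out.3, a5.1} {a2.1, a2.2, a3.1, a3.2, a5.3} {a2.3} {a5.2} (out.j = its outer ports)
after C, the pattern on (a2, a3, a4, a5, a1) reads {out.1, a1.2} {out.2} {out.3, a1.3} {a1.1} {a2.1, a2.2, a3.1, a3.2, a5.3} {a2.3} {a3.3, a4.1} {a4.2, a4.3} {a5.1} {a5.2} (out.j = its outer ports)

{out.1, a1.2} {out.2} {out.3, a1.3} {a1.1} {a2.1, a2.2, a3.1, a3.2, a5.3} {a2.3} {a3.3, a4.1} {a4.2, a4.3} {a5.1} {a5.2}


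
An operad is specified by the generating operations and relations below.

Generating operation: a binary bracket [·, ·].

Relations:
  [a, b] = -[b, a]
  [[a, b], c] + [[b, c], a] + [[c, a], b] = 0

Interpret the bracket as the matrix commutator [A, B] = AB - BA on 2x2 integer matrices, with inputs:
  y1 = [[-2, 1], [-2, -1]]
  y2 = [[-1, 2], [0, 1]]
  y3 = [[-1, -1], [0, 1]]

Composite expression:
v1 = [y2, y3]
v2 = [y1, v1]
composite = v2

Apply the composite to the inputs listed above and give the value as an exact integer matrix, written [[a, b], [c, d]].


[[12, -6], [0, -12]]

[y2, y3] = [[0, 6], [0, 0]]
[y1, [y2, y3]] = [[12, -6], [0, -12]]


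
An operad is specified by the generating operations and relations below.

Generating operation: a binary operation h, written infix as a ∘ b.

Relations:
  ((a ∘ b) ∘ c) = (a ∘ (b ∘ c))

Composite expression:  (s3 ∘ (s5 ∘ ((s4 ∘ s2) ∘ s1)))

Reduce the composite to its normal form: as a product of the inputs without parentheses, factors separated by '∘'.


All parenthesizations of h agree; list the s-inputs left to right.
(s4 ∘ s2) unparenthesizes to s4 ∘ s2
((s4 ∘ s2) ∘ s1) unparenthesizes to s4 ∘ s2 ∘ s1
(s5 ∘ ((s4 ∘ s2) ∘ s1)) unparenthesizes to s5 ∘ s4 ∘ s2 ∘ s1
(s3 ∘ (s5 ∘ ((s4 ∘ s2) ∘ s1))) unparenthesizes to s3 ∘ s5 ∘ s4 ∘ s2 ∘ s1

s3 ∘ s5 ∘ s4 ∘ s2 ∘ s1


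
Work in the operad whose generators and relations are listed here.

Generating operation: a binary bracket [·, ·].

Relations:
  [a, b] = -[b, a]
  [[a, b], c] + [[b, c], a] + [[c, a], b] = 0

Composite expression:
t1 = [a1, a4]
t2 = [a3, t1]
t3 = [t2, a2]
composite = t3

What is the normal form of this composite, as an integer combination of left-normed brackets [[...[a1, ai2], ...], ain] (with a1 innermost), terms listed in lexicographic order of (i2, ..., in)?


-[[[a1, a4], a3], a2]

Skip Jacobi rewriting: expand, keep a1-initial words, read off terms.
Composite bracket: [[a3, [a1, a4]], a2]
Full expansion: 8 signed words from ab - ba (2^3 = 8).
Keep just the words that open with a1:
  sign of a1a4a3a2 is -1, so it contributes -[[[a1, a4], a3], a2]


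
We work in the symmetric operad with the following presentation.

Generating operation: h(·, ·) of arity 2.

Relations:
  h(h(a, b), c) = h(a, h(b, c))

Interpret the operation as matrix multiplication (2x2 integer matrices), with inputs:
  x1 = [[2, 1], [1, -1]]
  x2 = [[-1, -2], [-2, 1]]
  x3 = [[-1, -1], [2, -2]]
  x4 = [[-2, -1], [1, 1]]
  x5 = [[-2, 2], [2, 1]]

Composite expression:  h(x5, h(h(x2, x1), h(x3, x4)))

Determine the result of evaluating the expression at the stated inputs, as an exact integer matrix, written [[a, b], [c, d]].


[[50, 32], [-5, 4]]


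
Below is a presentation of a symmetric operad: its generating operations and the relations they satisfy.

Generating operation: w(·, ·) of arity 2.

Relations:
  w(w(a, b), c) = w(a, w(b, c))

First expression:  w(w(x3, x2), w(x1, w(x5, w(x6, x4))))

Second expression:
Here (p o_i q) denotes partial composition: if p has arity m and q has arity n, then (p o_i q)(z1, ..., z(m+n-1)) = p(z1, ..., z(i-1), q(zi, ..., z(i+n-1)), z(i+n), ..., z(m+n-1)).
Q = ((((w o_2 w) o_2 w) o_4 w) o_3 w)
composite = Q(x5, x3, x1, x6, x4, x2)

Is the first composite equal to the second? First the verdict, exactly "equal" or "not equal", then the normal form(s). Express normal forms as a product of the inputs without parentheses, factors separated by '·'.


Reducing the first expression gives x3 · x2 · x1 · x5 · x6 · x4
Reducing the second expression gives x5 · x3 · x1 · x6 · x4 · x2
They disagree, so not equal.

not equal; the first gives x3 · x2 · x1 · x5 · x6 · x4 and the second x5 · x3 · x1 · x6 · x4 · x2


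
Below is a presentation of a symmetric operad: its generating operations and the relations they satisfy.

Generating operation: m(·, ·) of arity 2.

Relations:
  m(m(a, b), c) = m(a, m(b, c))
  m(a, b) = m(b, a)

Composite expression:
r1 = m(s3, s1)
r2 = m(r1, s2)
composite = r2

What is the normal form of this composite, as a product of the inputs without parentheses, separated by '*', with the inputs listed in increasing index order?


s1 * s2 * s3


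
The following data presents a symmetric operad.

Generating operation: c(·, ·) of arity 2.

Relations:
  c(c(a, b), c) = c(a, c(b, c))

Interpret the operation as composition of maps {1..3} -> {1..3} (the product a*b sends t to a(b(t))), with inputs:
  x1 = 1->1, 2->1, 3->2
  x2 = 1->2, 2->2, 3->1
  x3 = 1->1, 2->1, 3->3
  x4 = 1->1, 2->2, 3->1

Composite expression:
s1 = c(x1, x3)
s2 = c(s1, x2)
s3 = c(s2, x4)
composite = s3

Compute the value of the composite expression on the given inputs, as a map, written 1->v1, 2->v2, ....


1->1, 2->1, 3->1

c(x1, x3) = 1->1, 2->1, 3->2
c(c(x1, x3), x2) = 1->1, 2->1, 3->1
c(c(c(x1, x3), x2), x4) = 1->1, 2->1, 3->1


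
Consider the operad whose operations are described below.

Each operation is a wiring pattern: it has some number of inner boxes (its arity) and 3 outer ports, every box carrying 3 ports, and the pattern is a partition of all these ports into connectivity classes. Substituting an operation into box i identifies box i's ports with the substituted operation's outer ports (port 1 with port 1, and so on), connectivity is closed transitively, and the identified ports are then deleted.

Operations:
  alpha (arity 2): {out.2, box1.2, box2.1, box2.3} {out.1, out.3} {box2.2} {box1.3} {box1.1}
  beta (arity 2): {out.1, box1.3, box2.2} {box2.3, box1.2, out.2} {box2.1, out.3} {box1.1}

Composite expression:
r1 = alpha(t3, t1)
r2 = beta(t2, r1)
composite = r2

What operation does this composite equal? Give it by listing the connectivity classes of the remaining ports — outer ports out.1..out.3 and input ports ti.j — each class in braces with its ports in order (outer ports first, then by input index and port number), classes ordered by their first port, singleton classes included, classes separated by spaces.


{out.1, t1.1, t1.3, t2.3, t3.2} {out.2, out.3, t2.2} {t1.2} {t2.1} {t3.1} {t3.3}
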